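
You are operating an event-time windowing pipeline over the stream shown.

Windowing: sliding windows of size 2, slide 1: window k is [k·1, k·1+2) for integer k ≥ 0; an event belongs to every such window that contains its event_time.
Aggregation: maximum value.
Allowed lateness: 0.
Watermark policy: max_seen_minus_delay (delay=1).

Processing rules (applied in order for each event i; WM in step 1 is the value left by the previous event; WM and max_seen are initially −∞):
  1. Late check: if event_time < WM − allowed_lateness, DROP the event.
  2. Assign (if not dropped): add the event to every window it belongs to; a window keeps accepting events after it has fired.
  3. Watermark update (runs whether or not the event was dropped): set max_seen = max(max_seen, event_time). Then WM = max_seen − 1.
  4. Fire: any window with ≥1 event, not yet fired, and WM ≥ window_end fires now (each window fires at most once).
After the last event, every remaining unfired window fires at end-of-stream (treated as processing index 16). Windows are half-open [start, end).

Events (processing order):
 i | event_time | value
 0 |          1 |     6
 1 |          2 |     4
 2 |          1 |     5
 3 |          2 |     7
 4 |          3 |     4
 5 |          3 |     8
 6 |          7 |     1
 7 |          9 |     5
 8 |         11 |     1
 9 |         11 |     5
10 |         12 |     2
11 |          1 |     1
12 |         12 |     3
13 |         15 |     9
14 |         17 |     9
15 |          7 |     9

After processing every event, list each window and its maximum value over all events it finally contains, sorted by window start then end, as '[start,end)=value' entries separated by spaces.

[0,2)=6 [1,3)=7 [2,4)=8 [3,5)=8 [6,8)=1 [7,9)=1 [8,10)=5 [9,11)=5 [10,12)=5 [11,13)=5 [12,14)=3 [14,16)=9 [15,17)=9 [16,18)=9 [17,19)=9

i=0 t=1 v=6: → [1,3),[0,2); WM=0
i=1 t=2 v=4: → [2,4),[1,3); WM=1
i=2 t=1 v=5: → [1,3),[0,2); WM=1
i=3 t=2 v=7: → [2,4),[1,3); WM=1
i=4 t=3 v=4: → [3,5),[2,4); WM=2; [0,2) fires=6
i=5 t=3 v=8: → [3,5),[2,4); WM=2
i=6 t=7 v=1: → [7,9),[6,8); WM=6; [1,3) fires=7 [2,4) fires=8 [3,5) fires=8
i=7 t=9 v=5: → [9,11),[8,10); WM=8; [6,8) fires=1
i=8 t=11 v=1: → [11,13),[10,12); WM=10; [7,9) fires=1 [8,10) fires=5
i=9 t=11 v=5: → [11,13),[10,12); WM=10
i=10 t=12 v=2: → [12,14),[11,13); WM=11; [9,11) fires=5
i=11 t=1 v=1: DROP (t<11-0); WM=11
i=12 t=12 v=3: → [12,14),[11,13); WM=11
i=13 t=15 v=9: → [15,17),[14,16); WM=14; [10,12) fires=5 [11,13) fires=5 [12,14) fires=3
i=14 t=17 v=9: → [17,19),[16,18); WM=16; [14,16) fires=9
i=15 t=7 v=9: DROP (t<16-0); WM=16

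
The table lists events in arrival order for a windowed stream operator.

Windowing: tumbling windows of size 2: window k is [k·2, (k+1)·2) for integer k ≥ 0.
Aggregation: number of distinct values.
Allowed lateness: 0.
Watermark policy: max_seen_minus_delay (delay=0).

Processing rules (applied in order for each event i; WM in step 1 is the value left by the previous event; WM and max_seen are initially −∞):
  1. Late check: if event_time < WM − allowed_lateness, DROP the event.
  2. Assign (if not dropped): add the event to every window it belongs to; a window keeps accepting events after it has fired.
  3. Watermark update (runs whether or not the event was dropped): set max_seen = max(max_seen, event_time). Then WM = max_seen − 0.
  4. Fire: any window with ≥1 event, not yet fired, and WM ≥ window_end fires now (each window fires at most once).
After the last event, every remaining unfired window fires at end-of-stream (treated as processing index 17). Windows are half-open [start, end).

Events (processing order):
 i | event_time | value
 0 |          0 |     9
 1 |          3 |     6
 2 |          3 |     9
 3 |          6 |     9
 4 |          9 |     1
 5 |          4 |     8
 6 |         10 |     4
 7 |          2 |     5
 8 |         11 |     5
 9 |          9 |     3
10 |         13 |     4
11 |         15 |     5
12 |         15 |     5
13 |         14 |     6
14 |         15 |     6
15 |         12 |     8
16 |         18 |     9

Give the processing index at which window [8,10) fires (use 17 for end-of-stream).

6

i=0 t=0 v=9: → [0,2); WM=0
i=1 t=3 v=6: → [2,4); WM=3; [0,2) fires=1
i=2 t=3 v=9: → [2,4); WM=3
i=3 t=6 v=9: → [6,8); WM=6; [2,4) fires=2
i=4 t=9 v=1: → [8,10); WM=9; [6,8) fires=1
i=5 t=4 v=8: DROP (t<9-0); WM=9
i=6 t=10 v=4: → [10,12); WM=10; [8,10) fires=1
i=7 t=2 v=5: DROP (t<10-0); WM=10
i=8 t=11 v=5: → [10,12); WM=11
i=9 t=9 v=3: DROP (t<11-0); WM=11
i=10 t=13 v=4: → [12,14); WM=13; [10,12) fires=2
i=11 t=15 v=5: → [14,16); WM=15; [12,14) fires=1
i=12 t=15 v=5: → [14,16); WM=15
i=13 t=14 v=6: DROP (t<15-0); WM=15
i=14 t=15 v=6: → [14,16); WM=15
i=15 t=12 v=8: DROP (t<15-0); WM=15
i=16 t=18 v=9: → [18,20); WM=18; [14,16) fires=2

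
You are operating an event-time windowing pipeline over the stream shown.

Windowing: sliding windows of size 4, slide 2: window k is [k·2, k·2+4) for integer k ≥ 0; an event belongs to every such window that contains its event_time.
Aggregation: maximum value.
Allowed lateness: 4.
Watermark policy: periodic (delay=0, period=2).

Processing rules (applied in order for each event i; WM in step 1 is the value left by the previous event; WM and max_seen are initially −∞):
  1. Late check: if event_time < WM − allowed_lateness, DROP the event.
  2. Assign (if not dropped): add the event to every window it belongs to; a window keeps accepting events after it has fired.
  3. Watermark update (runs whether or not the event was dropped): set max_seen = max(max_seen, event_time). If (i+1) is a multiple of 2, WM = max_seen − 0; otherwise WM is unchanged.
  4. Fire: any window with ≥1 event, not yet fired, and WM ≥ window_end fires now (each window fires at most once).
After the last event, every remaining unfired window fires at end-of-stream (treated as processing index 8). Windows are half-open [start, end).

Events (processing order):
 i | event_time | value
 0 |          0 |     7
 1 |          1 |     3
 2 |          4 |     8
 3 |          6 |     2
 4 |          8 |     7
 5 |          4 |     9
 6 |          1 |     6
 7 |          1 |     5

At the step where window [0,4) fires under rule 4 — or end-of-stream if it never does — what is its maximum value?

7

i=0 t=0 v=7: → [0,4); WM=−∞
i=1 t=1 v=3: → [0,4); WM=1
i=2 t=4 v=8: → [4,8),[2,6); WM=1
i=3 t=6 v=2: → [6,10),[4,8); WM=6; [0,4) fires=7 [2,6) fires=8
i=4 t=8 v=7: → [8,12),[6,10); WM=6
i=5 t=4 v=9: → [4,8),[2,6); WM=8; [4,8) fires=9
i=6 t=1 v=6: DROP (t<8-4); WM=8
i=7 t=1 v=5: DROP (t<8-4); WM=8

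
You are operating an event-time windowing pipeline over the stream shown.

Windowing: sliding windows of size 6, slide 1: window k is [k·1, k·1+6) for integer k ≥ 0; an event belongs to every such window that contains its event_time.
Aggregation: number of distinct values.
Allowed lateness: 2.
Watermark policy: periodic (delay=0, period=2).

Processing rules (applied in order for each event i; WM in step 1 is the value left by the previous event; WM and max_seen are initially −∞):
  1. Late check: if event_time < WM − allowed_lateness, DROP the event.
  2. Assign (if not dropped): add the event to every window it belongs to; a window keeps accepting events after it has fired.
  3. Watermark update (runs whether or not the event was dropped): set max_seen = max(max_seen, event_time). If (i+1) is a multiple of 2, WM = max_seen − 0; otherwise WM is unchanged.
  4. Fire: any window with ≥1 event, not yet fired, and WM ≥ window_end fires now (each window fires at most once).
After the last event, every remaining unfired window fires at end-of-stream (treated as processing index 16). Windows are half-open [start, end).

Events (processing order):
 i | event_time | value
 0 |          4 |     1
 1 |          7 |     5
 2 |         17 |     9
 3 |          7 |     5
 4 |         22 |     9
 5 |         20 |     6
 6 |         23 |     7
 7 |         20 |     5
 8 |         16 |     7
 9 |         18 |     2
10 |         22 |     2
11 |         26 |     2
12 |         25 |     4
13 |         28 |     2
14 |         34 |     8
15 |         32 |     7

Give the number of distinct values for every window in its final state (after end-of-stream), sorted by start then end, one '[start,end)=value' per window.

i=0 t=4 v=1: → [4,10),[3,9),[2,8),[1,7),[0,6); WM=−∞
i=1 t=7 v=5: → [7,13),[6,12),[5,11),[4,10),[3,9),[2,8); WM=7; [0,6) fires=1 [1,7) fires=1
i=2 t=17 v=9: → [17,23),[16,22),[15,21),[14,20),[13,19),[12,18); WM=7
i=3 t=7 v=5: → [7,13),[6,12),[5,11),[4,10),[3,9),[2,8); WM=17; [2,8) fires=2 [3,9) fires=2 [4,10) fires=2 [5,11) fires=1 [6,12) fires=1 [7,13) fires=1
i=4 t=22 v=9: → [22,28),[21,27),[20,26),[19,25),[18,24),[17,23); WM=17
i=5 t=20 v=6: → [20,26),[19,25),[18,24),[17,23),[16,22),[15,21); WM=22; [12,18) fires=1 [13,19) fires=1 [14,20) fires=1 [15,21) fires=2 [16,22) fires=2
i=6 t=23 v=7: → [23,29),[22,28),[21,27),[20,26),[19,25),[18,24); WM=22
i=7 t=20 v=5: → [20,26),[19,25),[18,24),[17,23),[16,22),[15,21); WM=23; [17,23) fires=3
i=8 t=16 v=7: DROP (t<23-2); WM=23
i=9 t=18 v=2: DROP (t<23-2); WM=23
i=10 t=22 v=2: → [22,28),[21,27),[20,26),[19,25),[18,24),[17,23); WM=23
i=11 t=26 v=2: → [26,32),[25,31),[24,30),[23,29),[22,28),[21,27); WM=26; [18,24) fires=5 [19,25) fires=5 [20,26) fires=5
i=12 t=25 v=4: → [25,31),[24,30),[23,29),[22,28),[21,27),[20,26); WM=26
i=13 t=28 v=2: → [28,34),[27,33),[26,32),[25,31),[24,30),[23,29); WM=28; [21,27) fires=4 [22,28) fires=4
i=14 t=34 v=8: → [34,40),[33,39),[32,38),[31,37),[30,36),[29,35); WM=28
i=15 t=32 v=7: → [32,38),[31,37),[30,36),[29,35),[28,34),[27,33); WM=34; [23,29) fires=3 [24,30) fires=2 [25,31) fires=2 [26,32) fires=1 [27,33) fires=2 [28,34) fires=2

[0,6)=1 [1,7)=1 [2,8)=2 [3,9)=2 [4,10)=2 [5,11)=1 [6,12)=1 [7,13)=1 [12,18)=1 [13,19)=1 [14,20)=1 [15,21)=3 [16,22)=3 [17,23)=4 [18,24)=5 [19,25)=5 [20,26)=6 [21,27)=4 [22,28)=4 [23,29)=3 [24,30)=2 [25,31)=2 [26,32)=1 [27,33)=2 [28,34)=2 [29,35)=2 [30,36)=2 [31,37)=2 [32,38)=2 [33,39)=1 [34,40)=1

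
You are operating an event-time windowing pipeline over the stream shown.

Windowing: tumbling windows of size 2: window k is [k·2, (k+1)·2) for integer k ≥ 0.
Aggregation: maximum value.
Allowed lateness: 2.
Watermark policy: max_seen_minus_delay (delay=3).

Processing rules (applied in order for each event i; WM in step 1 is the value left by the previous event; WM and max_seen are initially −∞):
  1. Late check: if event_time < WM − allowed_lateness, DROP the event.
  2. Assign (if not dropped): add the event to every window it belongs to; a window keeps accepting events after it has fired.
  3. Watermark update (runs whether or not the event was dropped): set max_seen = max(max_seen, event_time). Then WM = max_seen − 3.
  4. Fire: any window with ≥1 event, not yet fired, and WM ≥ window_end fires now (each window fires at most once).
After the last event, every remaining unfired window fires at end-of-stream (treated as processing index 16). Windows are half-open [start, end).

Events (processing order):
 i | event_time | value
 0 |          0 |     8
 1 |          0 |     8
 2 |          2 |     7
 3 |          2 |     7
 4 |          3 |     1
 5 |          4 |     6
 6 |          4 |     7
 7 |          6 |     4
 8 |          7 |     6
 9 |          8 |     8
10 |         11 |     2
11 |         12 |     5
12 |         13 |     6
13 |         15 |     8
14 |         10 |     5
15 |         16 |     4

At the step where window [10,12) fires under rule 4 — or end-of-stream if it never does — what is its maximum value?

2

i=0 t=0 v=8: → [0,2); WM=-3
i=1 t=0 v=8: → [0,2); WM=-3
i=2 t=2 v=7: → [2,4); WM=-1
i=3 t=2 v=7: → [2,4); WM=-1
i=4 t=3 v=1: → [2,4); WM=0
i=5 t=4 v=6: → [4,6); WM=1
i=6 t=4 v=7: → [4,6); WM=1
i=7 t=6 v=4: → [6,8); WM=3; [0,2) fires=8
i=8 t=7 v=6: → [6,8); WM=4; [2,4) fires=7
i=9 t=8 v=8: → [8,10); WM=5
i=10 t=11 v=2: → [10,12); WM=8; [4,6) fires=7 [6,8) fires=6
i=11 t=12 v=5: → [12,14); WM=9
i=12 t=13 v=6: → [12,14); WM=10; [8,10) fires=8
i=13 t=15 v=8: → [14,16); WM=12; [10,12) fires=2
i=14 t=10 v=5: → [10,12); WM=12
i=15 t=16 v=4: → [16,18); WM=13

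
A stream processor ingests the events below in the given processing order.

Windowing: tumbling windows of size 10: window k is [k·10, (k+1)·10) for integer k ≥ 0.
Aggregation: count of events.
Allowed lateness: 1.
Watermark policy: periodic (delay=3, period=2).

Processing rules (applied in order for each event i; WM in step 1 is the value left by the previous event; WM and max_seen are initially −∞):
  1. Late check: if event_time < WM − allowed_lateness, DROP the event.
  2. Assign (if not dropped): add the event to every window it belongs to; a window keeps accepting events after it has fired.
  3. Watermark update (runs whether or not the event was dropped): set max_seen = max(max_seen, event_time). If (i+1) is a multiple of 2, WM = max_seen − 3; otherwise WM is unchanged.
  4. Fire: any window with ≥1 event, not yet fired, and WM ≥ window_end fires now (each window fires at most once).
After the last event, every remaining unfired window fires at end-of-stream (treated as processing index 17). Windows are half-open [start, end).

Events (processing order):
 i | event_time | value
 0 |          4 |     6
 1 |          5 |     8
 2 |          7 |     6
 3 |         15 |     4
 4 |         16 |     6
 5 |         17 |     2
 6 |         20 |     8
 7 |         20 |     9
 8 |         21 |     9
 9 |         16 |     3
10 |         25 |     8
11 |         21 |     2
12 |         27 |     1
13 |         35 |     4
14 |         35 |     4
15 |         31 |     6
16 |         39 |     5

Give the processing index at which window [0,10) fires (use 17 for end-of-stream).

3

i=0 t=4 v=6: → [0,10); WM=−∞
i=1 t=5 v=8: → [0,10); WM=2
i=2 t=7 v=6: → [0,10); WM=2
i=3 t=15 v=4: → [10,20); WM=12; [0,10) fires=3
i=4 t=16 v=6: → [10,20); WM=12
i=5 t=17 v=2: → [10,20); WM=14
i=6 t=20 v=8: → [20,30); WM=14
i=7 t=20 v=9: → [20,30); WM=17
i=8 t=21 v=9: → [20,30); WM=17
i=9 t=16 v=3: → [10,20); WM=18
i=10 t=25 v=8: → [20,30); WM=18
i=11 t=21 v=2: → [20,30); WM=22; [10,20) fires=4
i=12 t=27 v=1: → [20,30); WM=22
i=13 t=35 v=4: → [30,40); WM=32; [20,30) fires=6
i=14 t=35 v=4: → [30,40); WM=32
i=15 t=31 v=6: → [30,40); WM=32
i=16 t=39 v=5: → [30,40); WM=32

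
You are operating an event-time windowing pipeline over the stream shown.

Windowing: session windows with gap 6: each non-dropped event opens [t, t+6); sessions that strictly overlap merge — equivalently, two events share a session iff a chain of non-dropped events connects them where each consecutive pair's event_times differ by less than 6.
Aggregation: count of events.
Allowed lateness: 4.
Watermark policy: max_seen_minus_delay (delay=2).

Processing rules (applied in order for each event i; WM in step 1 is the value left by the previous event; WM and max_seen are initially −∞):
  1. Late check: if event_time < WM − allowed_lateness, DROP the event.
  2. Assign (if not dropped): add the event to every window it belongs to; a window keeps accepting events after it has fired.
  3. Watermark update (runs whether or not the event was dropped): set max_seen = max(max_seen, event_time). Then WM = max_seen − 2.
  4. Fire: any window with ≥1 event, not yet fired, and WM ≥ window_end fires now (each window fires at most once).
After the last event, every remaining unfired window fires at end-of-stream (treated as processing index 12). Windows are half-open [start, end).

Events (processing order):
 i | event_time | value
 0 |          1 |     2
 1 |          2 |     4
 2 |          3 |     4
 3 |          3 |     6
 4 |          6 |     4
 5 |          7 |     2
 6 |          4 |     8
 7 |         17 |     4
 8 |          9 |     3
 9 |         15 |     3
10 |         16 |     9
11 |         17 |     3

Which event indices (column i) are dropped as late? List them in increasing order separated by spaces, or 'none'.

i=0 t=1 v=2: → [1,7); WM=-1
i=1 t=2 v=4: → [1,8); WM=0
i=2 t=3 v=4: → [1,9); WM=1
i=3 t=3 v=6: → [1,9); WM=1
i=4 t=6 v=4: → [1,12); WM=4
i=5 t=7 v=2: → [1,13); WM=5
i=6 t=4 v=8: → [1,13); WM=5
i=7 t=17 v=4: → [17,23); WM=15
i=8 t=9 v=3: DROP (t<15-4); WM=15
i=9 t=15 v=3: → [15,23); WM=15
i=10 t=16 v=9: → [15,23); WM=15
i=11 t=17 v=3: → [15,23); WM=15

8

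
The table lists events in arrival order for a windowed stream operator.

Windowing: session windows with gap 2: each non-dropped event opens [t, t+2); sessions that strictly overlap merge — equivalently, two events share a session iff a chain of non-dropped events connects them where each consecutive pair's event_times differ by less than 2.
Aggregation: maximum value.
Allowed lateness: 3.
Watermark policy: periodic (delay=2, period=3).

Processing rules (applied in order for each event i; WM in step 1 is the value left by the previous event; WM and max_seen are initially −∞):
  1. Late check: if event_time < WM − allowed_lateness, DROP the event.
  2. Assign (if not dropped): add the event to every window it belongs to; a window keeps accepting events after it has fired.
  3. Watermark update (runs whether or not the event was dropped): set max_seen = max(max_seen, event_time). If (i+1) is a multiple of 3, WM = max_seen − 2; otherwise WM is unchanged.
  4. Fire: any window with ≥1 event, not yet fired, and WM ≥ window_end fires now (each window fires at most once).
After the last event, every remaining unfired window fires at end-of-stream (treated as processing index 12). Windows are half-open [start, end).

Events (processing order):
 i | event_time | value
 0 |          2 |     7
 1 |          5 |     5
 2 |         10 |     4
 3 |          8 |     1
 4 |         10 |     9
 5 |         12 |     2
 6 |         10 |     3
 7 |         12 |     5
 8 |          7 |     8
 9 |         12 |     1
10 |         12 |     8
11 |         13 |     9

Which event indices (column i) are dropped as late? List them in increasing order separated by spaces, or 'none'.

none

i=0 t=2 v=7: → [2,4); WM=−∞
i=1 t=5 v=5: → [5,7); WM=−∞
i=2 t=10 v=4: → [10,12); WM=8
i=3 t=8 v=1: → [8,10); WM=8
i=4 t=10 v=9: → [10,12); WM=8
i=5 t=12 v=2: → [12,14); WM=10
i=6 t=10 v=3: → [10,12); WM=10
i=7 t=12 v=5: → [12,14); WM=10
i=8 t=7 v=8: → [7,10); WM=10
i=9 t=12 v=1: → [12,14); WM=10
i=10 t=12 v=8: → [12,14); WM=10
i=11 t=13 v=9: → [12,15); WM=11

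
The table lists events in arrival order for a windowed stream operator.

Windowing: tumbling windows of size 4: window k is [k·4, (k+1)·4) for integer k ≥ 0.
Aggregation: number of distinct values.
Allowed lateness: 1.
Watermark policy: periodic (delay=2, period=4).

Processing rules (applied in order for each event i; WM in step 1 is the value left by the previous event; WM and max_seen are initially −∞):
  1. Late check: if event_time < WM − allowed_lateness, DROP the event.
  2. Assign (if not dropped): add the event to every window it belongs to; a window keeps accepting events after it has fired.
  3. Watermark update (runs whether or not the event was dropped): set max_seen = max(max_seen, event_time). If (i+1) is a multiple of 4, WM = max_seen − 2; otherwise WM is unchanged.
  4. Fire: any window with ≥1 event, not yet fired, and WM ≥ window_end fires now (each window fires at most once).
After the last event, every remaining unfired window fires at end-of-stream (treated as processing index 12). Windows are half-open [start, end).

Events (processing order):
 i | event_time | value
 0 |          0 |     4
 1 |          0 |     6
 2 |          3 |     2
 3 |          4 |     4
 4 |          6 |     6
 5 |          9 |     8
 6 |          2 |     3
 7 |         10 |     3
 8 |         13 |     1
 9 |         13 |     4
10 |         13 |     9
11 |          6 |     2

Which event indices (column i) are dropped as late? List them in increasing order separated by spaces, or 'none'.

i=0 t=0 v=4: → [0,4); WM=−∞
i=1 t=0 v=6: → [0,4); WM=−∞
i=2 t=3 v=2: → [0,4); WM=−∞
i=3 t=4 v=4: → [4,8); WM=2
i=4 t=6 v=6: → [4,8); WM=2
i=5 t=9 v=8: → [8,12); WM=2
i=6 t=2 v=3: → [0,4); WM=2
i=7 t=10 v=3: → [8,12); WM=8; [0,4) fires=4 [4,8) fires=2
i=8 t=13 v=1: → [12,16); WM=8
i=9 t=13 v=4: → [12,16); WM=8
i=10 t=13 v=9: → [12,16); WM=8
i=11 t=6 v=2: DROP (t<8-1); WM=11

11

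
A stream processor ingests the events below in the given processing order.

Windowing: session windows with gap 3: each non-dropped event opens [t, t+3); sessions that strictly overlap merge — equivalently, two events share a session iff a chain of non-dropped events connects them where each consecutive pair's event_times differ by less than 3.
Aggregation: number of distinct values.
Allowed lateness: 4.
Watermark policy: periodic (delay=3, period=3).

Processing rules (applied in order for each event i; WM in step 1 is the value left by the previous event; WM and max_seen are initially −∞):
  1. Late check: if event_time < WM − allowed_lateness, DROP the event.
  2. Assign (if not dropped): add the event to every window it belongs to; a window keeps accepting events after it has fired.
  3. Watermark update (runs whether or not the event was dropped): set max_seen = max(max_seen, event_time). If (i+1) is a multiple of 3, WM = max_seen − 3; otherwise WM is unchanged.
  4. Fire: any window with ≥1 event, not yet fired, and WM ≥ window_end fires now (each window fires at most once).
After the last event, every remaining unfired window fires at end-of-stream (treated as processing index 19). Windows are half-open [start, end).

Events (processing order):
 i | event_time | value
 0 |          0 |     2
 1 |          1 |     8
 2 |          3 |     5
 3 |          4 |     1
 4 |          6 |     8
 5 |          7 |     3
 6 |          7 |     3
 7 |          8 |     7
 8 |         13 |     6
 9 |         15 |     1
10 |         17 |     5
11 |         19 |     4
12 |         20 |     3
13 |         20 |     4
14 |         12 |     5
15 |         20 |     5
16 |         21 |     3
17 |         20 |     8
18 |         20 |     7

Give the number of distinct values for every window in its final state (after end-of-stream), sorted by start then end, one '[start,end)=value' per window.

i=0 t=0 v=2: → [0,3); WM=−∞
i=1 t=1 v=8: → [0,4); WM=−∞
i=2 t=3 v=5: → [0,6); WM=0
i=3 t=4 v=1: → [0,7); WM=0
i=4 t=6 v=8: → [0,9); WM=0
i=5 t=7 v=3: → [0,10); WM=4
i=6 t=7 v=3: → [0,10); WM=4
i=7 t=8 v=7: → [0,11); WM=4
i=8 t=13 v=6: → [13,16); WM=10
i=9 t=15 v=1: → [13,18); WM=10
i=10 t=17 v=5: → [13,20); WM=10
i=11 t=19 v=4: → [13,22); WM=16
i=12 t=20 v=3: → [13,23); WM=16
i=13 t=20 v=4: → [13,23); WM=16
i=14 t=12 v=5: → [12,23); WM=17
i=15 t=20 v=5: → [12,23); WM=17
i=16 t=21 v=3: → [12,24); WM=17
i=17 t=20 v=8: → [12,24); WM=18
i=18 t=20 v=7: → [12,24); WM=18

[0,11)=6 [12,24)=7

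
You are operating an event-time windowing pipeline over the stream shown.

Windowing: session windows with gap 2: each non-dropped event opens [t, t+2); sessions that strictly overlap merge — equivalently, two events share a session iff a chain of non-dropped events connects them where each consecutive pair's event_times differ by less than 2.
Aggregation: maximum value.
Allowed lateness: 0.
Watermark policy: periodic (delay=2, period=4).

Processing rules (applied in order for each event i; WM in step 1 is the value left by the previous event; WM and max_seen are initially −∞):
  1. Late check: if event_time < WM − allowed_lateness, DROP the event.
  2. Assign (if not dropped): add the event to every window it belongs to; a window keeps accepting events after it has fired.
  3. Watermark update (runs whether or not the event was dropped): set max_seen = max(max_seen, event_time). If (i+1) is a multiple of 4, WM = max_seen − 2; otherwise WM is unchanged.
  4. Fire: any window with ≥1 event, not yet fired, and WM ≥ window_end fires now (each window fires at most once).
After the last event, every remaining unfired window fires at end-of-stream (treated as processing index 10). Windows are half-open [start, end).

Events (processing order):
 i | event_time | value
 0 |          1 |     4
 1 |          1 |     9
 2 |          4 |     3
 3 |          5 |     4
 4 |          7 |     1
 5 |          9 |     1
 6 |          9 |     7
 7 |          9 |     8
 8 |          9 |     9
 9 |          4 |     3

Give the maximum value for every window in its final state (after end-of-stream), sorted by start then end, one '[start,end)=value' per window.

i=0 t=1 v=4: → [1,3); WM=−∞
i=1 t=1 v=9: → [1,3); WM=−∞
i=2 t=4 v=3: → [4,6); WM=−∞
i=3 t=5 v=4: → [4,7); WM=3
i=4 t=7 v=1: → [7,9); WM=3
i=5 t=9 v=1: → [9,11); WM=3
i=6 t=9 v=7: → [9,11); WM=3
i=7 t=9 v=8: → [9,11); WM=7
i=8 t=9 v=9: → [9,11); WM=7
i=9 t=4 v=3: DROP (t<7-0); WM=7

[1,3)=9 [4,7)=4 [7,9)=1 [9,11)=9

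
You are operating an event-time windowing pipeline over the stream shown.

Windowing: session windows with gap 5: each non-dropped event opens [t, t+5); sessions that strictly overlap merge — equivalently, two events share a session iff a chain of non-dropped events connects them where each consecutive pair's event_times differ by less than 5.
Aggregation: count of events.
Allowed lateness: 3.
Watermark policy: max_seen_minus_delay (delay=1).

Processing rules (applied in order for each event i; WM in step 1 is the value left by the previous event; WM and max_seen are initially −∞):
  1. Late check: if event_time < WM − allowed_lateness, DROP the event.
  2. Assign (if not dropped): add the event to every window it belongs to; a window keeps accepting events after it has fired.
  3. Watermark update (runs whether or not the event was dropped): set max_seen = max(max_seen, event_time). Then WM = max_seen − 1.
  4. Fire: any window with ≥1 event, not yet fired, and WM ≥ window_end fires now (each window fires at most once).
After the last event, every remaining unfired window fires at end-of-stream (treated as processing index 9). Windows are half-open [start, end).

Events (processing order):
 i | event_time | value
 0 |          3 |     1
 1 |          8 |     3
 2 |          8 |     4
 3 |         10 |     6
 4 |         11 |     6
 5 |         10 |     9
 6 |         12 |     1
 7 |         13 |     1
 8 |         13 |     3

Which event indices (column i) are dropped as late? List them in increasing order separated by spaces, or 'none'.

none

i=0 t=3 v=1: → [3,8); WM=2
i=1 t=8 v=3: → [8,13); WM=7
i=2 t=8 v=4: → [8,13); WM=7
i=3 t=10 v=6: → [8,15); WM=9
i=4 t=11 v=6: → [8,16); WM=10
i=5 t=10 v=9: → [8,16); WM=10
i=6 t=12 v=1: → [8,17); WM=11
i=7 t=13 v=1: → [8,18); WM=12
i=8 t=13 v=3: → [8,18); WM=12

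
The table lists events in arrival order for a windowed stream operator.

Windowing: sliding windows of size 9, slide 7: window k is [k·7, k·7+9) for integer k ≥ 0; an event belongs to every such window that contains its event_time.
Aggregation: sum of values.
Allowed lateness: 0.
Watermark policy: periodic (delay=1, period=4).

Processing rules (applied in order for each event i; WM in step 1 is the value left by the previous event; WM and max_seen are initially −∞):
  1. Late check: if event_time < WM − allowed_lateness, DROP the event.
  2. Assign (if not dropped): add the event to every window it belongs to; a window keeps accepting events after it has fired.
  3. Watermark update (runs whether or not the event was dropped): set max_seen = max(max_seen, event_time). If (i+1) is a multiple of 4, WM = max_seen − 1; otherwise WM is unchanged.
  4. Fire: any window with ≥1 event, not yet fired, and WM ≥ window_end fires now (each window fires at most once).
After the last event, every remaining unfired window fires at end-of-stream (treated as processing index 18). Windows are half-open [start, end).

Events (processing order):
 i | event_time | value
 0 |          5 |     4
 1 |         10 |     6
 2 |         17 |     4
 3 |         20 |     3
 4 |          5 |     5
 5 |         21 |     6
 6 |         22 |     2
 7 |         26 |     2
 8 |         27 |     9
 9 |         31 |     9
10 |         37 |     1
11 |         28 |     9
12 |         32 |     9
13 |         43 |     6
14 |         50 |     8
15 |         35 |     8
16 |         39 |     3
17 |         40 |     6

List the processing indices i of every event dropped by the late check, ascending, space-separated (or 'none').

4 12 15 16 17

i=0 t=5 v=4: → [0,9); WM=−∞
i=1 t=10 v=6: → [7,16); WM=−∞
i=2 t=17 v=4: → [14,23); WM=−∞
i=3 t=20 v=3: → [14,23); WM=19; [0,9) fires=4 [7,16) fires=6
i=4 t=5 v=5: DROP (t<19-0); WM=19
i=5 t=21 v=6: → [21,30),[14,23); WM=19
i=6 t=22 v=2: → [21,30),[14,23); WM=19
i=7 t=26 v=2: → [21,30); WM=25; [14,23) fires=15
i=8 t=27 v=9: → [21,30); WM=25
i=9 t=31 v=9: → [28,37); WM=25
i=10 t=37 v=1: → [35,44); WM=25
i=11 t=28 v=9: → [28,37),[21,30); WM=36; [21,30) fires=28
i=12 t=32 v=9: DROP (t<36-0); WM=36
i=13 t=43 v=6: → [42,51),[35,44); WM=36
i=14 t=50 v=8: → [49,58),[42,51); WM=36
i=15 t=35 v=8: DROP (t<36-0); WM=49; [28,37) fires=18 [35,44) fires=7
i=16 t=39 v=3: DROP (t<49-0); WM=49
i=17 t=40 v=6: DROP (t<49-0); WM=49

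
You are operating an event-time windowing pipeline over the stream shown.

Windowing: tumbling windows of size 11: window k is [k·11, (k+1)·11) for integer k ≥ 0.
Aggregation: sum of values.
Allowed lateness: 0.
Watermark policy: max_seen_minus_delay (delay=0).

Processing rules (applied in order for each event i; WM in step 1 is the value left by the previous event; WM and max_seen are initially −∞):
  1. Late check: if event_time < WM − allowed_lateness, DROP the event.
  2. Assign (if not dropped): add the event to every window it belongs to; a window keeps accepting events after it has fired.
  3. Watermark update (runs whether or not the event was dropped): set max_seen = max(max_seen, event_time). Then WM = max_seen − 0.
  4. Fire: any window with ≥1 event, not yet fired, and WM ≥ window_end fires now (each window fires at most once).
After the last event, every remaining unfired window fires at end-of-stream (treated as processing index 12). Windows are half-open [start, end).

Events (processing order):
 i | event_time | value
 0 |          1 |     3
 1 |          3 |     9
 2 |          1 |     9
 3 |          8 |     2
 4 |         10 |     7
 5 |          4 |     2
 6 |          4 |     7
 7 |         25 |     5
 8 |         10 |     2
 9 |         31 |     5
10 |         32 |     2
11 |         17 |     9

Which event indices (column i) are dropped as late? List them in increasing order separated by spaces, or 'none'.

2 5 6 8 11

i=0 t=1 v=3: → [0,11); WM=1
i=1 t=3 v=9: → [0,11); WM=3
i=2 t=1 v=9: DROP (t<3-0); WM=3
i=3 t=8 v=2: → [0,11); WM=8
i=4 t=10 v=7: → [0,11); WM=10
i=5 t=4 v=2: DROP (t<10-0); WM=10
i=6 t=4 v=7: DROP (t<10-0); WM=10
i=7 t=25 v=5: → [22,33); WM=25; [0,11) fires=21
i=8 t=10 v=2: DROP (t<25-0); WM=25
i=9 t=31 v=5: → [22,33); WM=31
i=10 t=32 v=2: → [22,33); WM=32
i=11 t=17 v=9: DROP (t<32-0); WM=32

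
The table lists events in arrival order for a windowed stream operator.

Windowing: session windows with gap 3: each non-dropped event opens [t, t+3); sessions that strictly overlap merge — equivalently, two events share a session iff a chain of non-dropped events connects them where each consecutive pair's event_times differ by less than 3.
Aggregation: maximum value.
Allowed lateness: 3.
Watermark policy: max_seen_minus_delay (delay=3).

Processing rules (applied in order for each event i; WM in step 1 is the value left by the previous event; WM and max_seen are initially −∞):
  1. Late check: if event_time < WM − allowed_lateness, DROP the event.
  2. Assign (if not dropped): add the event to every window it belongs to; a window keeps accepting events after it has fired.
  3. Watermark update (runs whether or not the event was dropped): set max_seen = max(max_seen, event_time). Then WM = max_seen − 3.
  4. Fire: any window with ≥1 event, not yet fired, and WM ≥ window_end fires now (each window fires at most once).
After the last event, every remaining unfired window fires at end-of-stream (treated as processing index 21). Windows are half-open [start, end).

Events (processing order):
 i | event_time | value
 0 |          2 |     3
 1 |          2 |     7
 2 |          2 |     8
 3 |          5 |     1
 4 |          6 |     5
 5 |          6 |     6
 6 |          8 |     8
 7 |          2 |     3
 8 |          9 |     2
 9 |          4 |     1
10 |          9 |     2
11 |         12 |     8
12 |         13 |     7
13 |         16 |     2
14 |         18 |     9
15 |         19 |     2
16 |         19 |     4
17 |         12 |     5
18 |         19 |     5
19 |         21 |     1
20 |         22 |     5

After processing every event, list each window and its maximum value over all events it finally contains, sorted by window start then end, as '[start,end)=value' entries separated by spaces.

[2,12)=8 [12,16)=8 [16,25)=9

i=0 t=2 v=3: → [2,5); WM=-1
i=1 t=2 v=7: → [2,5); WM=-1
i=2 t=2 v=8: → [2,5); WM=-1
i=3 t=5 v=1: → [5,8); WM=2
i=4 t=6 v=5: → [5,9); WM=3
i=5 t=6 v=6: → [5,9); WM=3
i=6 t=8 v=8: → [5,11); WM=5
i=7 t=2 v=3: → [2,5); WM=5
i=8 t=9 v=2: → [5,12); WM=6
i=9 t=4 v=1: → [2,12); WM=6
i=10 t=9 v=2: → [2,12); WM=6
i=11 t=12 v=8: → [12,15); WM=9
i=12 t=13 v=7: → [12,16); WM=10
i=13 t=16 v=2: → [16,19); WM=13
i=14 t=18 v=9: → [16,21); WM=15
i=15 t=19 v=2: → [16,22); WM=16
i=16 t=19 v=4: → [16,22); WM=16
i=17 t=12 v=5: DROP (t<16-3); WM=16
i=18 t=19 v=5: → [16,22); WM=16
i=19 t=21 v=1: → [16,24); WM=18
i=20 t=22 v=5: → [16,25); WM=19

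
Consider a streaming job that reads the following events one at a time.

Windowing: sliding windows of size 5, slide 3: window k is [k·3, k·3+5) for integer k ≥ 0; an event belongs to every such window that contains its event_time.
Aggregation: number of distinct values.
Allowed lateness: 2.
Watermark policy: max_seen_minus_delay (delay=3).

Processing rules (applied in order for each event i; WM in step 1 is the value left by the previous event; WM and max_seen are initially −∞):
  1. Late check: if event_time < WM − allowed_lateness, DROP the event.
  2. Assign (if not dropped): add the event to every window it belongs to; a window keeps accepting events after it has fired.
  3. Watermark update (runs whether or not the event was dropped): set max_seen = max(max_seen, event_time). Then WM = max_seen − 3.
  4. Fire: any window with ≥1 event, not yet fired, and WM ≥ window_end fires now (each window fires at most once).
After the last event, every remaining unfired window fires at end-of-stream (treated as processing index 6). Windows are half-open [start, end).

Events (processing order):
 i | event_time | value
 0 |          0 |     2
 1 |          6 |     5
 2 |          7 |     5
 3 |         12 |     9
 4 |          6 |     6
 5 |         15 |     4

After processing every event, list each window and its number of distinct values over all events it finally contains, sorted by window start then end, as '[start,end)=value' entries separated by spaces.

i=0 t=0 v=2: → [0,5); WM=-3
i=1 t=6 v=5: → [6,11),[3,8); WM=3
i=2 t=7 v=5: → [6,11),[3,8); WM=4
i=3 t=12 v=9: → [12,17),[9,14); WM=9; [0,5) fires=1 [3,8) fires=1
i=4 t=6 v=6: DROP (t<9-2); WM=9
i=5 t=15 v=4: → [15,20),[12,17); WM=12; [6,11) fires=1

[0,5)=1 [3,8)=1 [6,11)=1 [9,14)=1 [12,17)=2 [15,20)=1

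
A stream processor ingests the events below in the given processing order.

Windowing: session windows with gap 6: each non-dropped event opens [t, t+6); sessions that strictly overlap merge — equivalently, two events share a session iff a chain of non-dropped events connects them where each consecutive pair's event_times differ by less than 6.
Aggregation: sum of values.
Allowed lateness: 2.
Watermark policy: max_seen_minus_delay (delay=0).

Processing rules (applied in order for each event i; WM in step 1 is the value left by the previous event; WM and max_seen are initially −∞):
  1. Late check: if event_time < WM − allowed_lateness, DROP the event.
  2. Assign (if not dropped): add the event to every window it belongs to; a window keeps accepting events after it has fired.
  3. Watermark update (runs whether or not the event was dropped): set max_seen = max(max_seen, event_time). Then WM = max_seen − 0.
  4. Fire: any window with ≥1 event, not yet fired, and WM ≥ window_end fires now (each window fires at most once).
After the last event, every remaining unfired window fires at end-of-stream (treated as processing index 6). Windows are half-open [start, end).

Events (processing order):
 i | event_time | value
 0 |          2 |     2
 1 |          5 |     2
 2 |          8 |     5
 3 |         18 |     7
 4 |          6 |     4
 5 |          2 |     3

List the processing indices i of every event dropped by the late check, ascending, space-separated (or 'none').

i=0 t=2 v=2: → [2,8); WM=2
i=1 t=5 v=2: → [2,11); WM=5
i=2 t=8 v=5: → [2,14); WM=8
i=3 t=18 v=7: → [18,24); WM=18
i=4 t=6 v=4: DROP (t<18-2); WM=18
i=5 t=2 v=3: DROP (t<18-2); WM=18

4 5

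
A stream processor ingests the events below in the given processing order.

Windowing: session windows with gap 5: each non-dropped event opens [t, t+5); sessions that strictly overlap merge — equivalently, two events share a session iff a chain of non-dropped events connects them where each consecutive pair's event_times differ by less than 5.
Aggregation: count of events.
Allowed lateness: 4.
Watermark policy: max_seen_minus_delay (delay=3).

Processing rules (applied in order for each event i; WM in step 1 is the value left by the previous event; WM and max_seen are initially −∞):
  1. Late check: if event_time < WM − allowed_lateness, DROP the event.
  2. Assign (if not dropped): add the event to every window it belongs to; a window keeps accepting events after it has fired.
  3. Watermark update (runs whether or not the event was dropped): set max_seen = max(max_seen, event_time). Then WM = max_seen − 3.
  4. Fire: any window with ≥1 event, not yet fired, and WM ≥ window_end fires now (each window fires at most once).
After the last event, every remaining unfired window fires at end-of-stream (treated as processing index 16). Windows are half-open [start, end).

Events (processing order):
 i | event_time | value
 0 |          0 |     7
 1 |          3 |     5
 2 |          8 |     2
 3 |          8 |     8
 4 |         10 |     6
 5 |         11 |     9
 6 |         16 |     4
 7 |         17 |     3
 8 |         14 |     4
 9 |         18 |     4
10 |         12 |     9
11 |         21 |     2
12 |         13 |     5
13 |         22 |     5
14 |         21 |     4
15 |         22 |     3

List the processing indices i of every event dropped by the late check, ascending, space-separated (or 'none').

12

i=0 t=0 v=7: → [0,5); WM=-3
i=1 t=3 v=5: → [0,8); WM=0
i=2 t=8 v=2: → [8,13); WM=5
i=3 t=8 v=8: → [8,13); WM=5
i=4 t=10 v=6: → [8,15); WM=7
i=5 t=11 v=9: → [8,16); WM=8
i=6 t=16 v=4: → [16,21); WM=13
i=7 t=17 v=3: → [16,22); WM=14
i=8 t=14 v=4: → [8,22); WM=14
i=9 t=18 v=4: → [8,23); WM=15
i=10 t=12 v=9: → [8,23); WM=15
i=11 t=21 v=2: → [8,26); WM=18
i=12 t=13 v=5: DROP (t<18-4); WM=18
i=13 t=22 v=5: → [8,27); WM=19
i=14 t=21 v=4: → [8,27); WM=19
i=15 t=22 v=3: → [8,27); WM=19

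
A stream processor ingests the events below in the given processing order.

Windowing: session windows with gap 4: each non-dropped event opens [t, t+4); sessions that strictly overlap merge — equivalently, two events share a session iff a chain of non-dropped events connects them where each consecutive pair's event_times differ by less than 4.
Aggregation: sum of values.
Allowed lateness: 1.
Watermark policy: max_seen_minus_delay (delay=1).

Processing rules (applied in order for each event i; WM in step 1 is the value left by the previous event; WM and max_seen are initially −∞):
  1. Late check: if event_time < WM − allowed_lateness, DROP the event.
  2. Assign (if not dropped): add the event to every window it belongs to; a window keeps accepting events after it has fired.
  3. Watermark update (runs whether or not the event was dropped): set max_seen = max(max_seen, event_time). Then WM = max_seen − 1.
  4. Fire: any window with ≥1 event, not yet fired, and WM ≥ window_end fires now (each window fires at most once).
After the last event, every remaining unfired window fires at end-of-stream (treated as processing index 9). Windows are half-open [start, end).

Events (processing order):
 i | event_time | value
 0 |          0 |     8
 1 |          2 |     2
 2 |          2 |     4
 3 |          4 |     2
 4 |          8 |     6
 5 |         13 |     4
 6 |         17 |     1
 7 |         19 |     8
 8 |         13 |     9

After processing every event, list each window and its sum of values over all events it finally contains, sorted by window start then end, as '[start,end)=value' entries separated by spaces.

i=0 t=0 v=8: → [0,4); WM=-1
i=1 t=2 v=2: → [0,6); WM=1
i=2 t=2 v=4: → [0,6); WM=1
i=3 t=4 v=2: → [0,8); WM=3
i=4 t=8 v=6: → [8,12); WM=7
i=5 t=13 v=4: → [13,17); WM=12
i=6 t=17 v=1: → [17,21); WM=16
i=7 t=19 v=8: → [17,23); WM=18
i=8 t=13 v=9: DROP (t<18-1); WM=18

[0,8)=16 [8,12)=6 [13,17)=4 [17,23)=9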